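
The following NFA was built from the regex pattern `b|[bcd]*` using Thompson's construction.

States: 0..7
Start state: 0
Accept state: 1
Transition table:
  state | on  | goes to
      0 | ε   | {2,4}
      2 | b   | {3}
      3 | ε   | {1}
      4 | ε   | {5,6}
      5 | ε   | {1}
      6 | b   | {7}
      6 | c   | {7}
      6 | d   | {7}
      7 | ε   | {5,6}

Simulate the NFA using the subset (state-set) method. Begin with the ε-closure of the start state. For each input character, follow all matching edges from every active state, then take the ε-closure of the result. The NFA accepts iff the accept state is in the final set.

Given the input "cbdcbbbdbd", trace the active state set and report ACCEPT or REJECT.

initial (ε-close {0}): {0,1,2,4,5,6}
'c' @ 1: {1,5,6,7}  (accept∈set)
'b' @ 2: {1,5,6,7}  (accept∈set)
'd' @ 3: {1,5,6,7}  (accept∈set)
'c' @ 4: {1,5,6,7}  (accept∈set)
'b' @ 5: {1,5,6,7}  (accept∈set)
'b' @ 6: {1,5,6,7}  (accept∈set)
'b' @ 7: {1,5,6,7}  (accept∈set)
'd' @ 8: {1,5,6,7}  (accept∈set)
'b' @ 9: {1,5,6,7}  (accept∈set)
'd' @ 10: {1,5,6,7}  (accept∈set)
end set {1,5,6,7} — state 1 in

Answer: ACCEPT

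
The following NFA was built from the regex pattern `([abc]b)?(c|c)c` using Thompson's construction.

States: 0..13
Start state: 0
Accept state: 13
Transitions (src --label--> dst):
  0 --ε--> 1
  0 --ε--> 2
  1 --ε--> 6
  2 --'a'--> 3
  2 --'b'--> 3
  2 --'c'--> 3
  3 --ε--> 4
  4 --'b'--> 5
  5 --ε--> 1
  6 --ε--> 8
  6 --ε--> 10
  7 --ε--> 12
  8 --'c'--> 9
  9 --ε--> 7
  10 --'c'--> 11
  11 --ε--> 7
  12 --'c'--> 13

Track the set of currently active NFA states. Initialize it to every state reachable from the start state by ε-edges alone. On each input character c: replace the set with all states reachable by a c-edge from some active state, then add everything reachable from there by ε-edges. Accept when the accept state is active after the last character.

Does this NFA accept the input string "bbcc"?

Answer: ACCEPT

Trace:
initial (ε-close {0}): {0,1,2,6,8,10}
'b' @ 1: {3,4}
'b' @ 2: {1,5,6,8,10}
'c' @ 3: {7,9,11,12}
'c' @ 4: {13}  ✓accept
after full input: {13}  (accept=13 in)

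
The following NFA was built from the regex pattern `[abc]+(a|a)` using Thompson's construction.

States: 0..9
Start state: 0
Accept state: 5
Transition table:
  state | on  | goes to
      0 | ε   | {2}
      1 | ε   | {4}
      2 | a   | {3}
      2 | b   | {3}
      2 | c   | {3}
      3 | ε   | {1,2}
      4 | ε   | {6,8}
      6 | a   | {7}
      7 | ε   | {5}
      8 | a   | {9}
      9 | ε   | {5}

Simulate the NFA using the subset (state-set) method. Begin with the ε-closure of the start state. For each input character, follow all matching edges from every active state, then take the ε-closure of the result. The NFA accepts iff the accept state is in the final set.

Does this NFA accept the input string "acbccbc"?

Answer: REJECT

Trace:
S₀ = ε-closure({0}) = {0,2}
'a' @ 1: {1,2,3,4,6,8}
'c' @ 2: {1,2,3,4,6,8}
'b' @ 3: {1,2,3,4,6,8}
'c' @ 4: {1,2,3,4,6,8}
'c' @ 5: {1,2,3,4,6,8}
'b' @ 6: {1,2,3,4,6,8}
'c' @ 7: {1,2,3,4,6,8}
final: {1,2,3,4,6,8}; accept 5 not in set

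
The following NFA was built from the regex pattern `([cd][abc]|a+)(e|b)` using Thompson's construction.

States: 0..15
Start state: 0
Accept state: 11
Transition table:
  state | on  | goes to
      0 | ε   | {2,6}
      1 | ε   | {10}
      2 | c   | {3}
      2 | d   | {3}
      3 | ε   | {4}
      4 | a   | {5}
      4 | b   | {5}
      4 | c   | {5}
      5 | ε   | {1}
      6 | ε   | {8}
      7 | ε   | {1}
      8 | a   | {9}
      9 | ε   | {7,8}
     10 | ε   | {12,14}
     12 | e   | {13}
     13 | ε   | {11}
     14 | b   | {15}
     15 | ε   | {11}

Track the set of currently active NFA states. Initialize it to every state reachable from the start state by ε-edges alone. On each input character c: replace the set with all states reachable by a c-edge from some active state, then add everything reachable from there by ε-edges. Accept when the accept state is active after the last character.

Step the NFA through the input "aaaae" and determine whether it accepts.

Answer: ACCEPT

Steps:
initial (ε-close {0}): {0,2,6,8}
'a' @ 1: {1,7,8,9,10,12,14}
'a' @ 2: {1,7,8,9,10,12,14}
'a' @ 3: {1,7,8,9,10,12,14}
'a' @ 4: {1,7,8,9,10,12,14}
'e' @ 5: {11,13}  [accepting]
after full input: {11,13}  (accept=11 in)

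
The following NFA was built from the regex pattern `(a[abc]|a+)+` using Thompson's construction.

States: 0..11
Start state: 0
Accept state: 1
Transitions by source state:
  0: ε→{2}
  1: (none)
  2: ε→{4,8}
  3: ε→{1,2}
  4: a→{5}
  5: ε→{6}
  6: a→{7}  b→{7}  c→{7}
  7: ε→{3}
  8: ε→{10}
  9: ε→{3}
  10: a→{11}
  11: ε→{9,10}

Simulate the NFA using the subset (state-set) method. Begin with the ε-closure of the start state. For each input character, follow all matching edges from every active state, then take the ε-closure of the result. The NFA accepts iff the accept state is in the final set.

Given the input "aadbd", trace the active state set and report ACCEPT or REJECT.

Answer: REJECT

Derivation:
S₀ = ε-closure({0}) = {0,2,4,8,10}
'a' @ 1: {1,2,3,4,5,6,8,9,10,11}  (accept∈set)
'a' @ 2: {1,2,3,4,5,6,7,8,9,10,11}  (accept∈set)
'd' @ 3: {}  — no active states
rest 'bd' ignored (set empty)
end set {} — state 1 not in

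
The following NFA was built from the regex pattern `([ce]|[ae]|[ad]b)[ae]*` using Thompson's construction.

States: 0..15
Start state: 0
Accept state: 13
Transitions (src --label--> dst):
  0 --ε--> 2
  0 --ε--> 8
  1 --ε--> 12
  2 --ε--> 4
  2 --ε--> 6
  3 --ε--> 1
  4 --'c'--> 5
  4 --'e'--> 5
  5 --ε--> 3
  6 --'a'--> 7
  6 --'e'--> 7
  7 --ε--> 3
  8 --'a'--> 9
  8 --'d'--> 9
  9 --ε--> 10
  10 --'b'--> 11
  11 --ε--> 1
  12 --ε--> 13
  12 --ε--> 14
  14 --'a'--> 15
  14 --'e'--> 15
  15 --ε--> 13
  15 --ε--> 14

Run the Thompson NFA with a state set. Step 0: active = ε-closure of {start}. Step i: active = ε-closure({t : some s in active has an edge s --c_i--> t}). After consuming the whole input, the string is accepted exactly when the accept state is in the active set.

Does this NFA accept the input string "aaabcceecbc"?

Answer: REJECT

Trace:
S₀ = ε-closure({0}) = {0,2,4,6,8}
'a' @ 1: {1,3,7,9,10,12,13,14}  (accept∈set)
'a' @ 2: {13,14,15}  (accept∈set)
'a' @ 3: {13,14,15}  (accept∈set)
'b' @ 4: {}  — dead — no transitions
rest 'cceecbc' ignored (set empty)
final: {}; accept 13 not in set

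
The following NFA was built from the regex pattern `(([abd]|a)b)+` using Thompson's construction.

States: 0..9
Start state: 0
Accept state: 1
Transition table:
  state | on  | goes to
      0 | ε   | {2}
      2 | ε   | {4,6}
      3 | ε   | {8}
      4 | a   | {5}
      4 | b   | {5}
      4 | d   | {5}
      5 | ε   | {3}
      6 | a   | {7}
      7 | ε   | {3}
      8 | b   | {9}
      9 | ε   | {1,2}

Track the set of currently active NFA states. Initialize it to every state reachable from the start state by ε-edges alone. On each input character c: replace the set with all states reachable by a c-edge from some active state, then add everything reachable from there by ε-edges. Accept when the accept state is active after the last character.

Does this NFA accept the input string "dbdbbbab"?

initial (ε-close {0}): {0,2,4,6}
'd' @ 1: {3,5,8}
'b' @ 2: {1,2,4,6,9}  (accept∈set)
'd' @ 3: {3,5,8}
'b' @ 4: {1,2,4,6,9}  (accept∈set)
'b' @ 5: {3,5,8}
'b' @ 6: {1,2,4,6,9}  (accept∈set)
'a' @ 7: {3,5,7,8}
'b' @ 8: {1,2,4,6,9}  (accept∈set)
after full input: {1,2,4,6,9}  (accept=1 in)

Answer: ACCEPT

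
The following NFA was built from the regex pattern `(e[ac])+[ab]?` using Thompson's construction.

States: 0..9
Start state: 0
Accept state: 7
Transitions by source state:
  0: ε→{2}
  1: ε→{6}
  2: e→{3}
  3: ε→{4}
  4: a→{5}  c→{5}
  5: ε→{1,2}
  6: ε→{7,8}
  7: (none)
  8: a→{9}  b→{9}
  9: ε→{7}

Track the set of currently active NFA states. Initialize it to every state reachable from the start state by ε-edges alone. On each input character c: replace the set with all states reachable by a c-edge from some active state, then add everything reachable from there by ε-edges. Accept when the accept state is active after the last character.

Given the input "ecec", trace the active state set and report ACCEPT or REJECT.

Answer: ACCEPT

Trace:
initial (ε-close {0}): {0,2}
'e' @ 1: {3,4}
'c' @ 2: {1,2,5,6,7,8}  [accepting]
'e' @ 3: {3,4}
'c' @ 4: {1,2,5,6,7,8}  [accepting]
after full input: {1,2,5,6,7,8}  (accept=7 in)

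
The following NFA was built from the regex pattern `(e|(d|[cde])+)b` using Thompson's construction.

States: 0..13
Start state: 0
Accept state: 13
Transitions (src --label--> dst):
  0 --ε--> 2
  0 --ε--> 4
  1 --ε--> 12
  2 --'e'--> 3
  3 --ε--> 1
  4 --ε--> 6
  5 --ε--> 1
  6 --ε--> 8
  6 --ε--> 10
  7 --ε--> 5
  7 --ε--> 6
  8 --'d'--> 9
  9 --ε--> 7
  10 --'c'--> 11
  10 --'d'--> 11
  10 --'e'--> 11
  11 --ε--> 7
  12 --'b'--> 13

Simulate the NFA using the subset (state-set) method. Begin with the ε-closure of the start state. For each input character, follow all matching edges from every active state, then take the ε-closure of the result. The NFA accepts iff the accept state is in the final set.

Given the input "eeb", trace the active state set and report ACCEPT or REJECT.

Answer: ACCEPT

Trace:
S₀ = ε-closure({0}) = {0,2,4,6,8,10}
'e' @ 1: {1,3,5,6,7,8,10,11,12}
'e' @ 2: {1,5,6,7,8,10,11,12}
'b' @ 3: {13}  (accept∈set)
after full input: {13}  (accept=13 in)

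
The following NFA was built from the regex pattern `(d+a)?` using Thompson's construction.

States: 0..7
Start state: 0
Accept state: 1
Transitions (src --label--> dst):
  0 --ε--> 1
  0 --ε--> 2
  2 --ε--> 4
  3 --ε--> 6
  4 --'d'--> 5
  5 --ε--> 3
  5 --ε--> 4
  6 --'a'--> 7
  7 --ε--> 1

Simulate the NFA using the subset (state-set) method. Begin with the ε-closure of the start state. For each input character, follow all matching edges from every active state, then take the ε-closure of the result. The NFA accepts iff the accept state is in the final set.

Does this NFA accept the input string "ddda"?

Answer: ACCEPT

Trace:
initial (ε-close {0}): {0,1,2,4}
'd' @ 1: {3,4,5,6}
'd' @ 2: {3,4,5,6}
'd' @ 3: {3,4,5,6}
'a' @ 4: {1,7}  (accept∈set)
end set {1,7} — state 1 in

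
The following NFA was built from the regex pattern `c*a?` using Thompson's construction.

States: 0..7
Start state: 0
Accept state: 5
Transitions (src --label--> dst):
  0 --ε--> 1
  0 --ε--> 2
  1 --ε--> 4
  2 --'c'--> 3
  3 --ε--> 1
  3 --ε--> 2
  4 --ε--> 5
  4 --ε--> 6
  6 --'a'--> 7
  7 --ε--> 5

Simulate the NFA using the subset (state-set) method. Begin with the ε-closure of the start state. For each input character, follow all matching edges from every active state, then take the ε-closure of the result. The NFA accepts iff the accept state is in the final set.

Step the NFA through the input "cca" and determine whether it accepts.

S₀ = ε-closure({0}) = {0,1,2,4,5,6}
'c' @ 1: {1,2,3,4,5,6}  ✓accept
'c' @ 2: {1,2,3,4,5,6}  ✓accept
'a' @ 3: {5,7}  ✓accept
end set {5,7} — state 5 in

Answer: ACCEPT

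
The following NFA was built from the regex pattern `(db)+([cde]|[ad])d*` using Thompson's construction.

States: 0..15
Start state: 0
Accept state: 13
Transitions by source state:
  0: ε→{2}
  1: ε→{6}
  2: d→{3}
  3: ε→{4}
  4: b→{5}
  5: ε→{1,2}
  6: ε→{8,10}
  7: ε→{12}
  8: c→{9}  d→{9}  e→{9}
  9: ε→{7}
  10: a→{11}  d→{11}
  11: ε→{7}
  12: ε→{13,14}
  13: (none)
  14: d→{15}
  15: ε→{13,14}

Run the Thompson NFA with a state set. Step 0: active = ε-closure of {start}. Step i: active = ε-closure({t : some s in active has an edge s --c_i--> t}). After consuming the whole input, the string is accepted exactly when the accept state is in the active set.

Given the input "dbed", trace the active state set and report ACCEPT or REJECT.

S₀ = ε-closure({0}) = {0,2}
'd' @ 1: {3,4}
'b' @ 2: {1,2,5,6,8,10}
'e' @ 3: {7,9,12,13,14}  (accept∈set)
'd' @ 4: {13,14,15}  (accept∈set)
after full input: {13,14,15}  (accept=13 in)

Answer: ACCEPT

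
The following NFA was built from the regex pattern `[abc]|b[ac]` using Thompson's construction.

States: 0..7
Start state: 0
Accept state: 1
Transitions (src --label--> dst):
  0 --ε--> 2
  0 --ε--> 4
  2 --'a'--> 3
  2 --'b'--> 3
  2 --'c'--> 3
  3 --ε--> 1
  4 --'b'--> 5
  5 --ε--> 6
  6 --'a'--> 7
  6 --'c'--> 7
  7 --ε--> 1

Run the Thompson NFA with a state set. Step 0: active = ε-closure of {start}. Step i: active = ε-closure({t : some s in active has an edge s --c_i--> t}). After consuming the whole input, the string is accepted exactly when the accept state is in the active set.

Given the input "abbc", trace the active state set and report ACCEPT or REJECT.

Answer: REJECT

Trace:
S₀ = ε-closure({0}) = {0,2,4}
'a' @ 1: {1,3}  [accepting]
'b' @ 2: {}  — no active states
rest 'bc' ignored (set empty)
end set {} — state 1 not in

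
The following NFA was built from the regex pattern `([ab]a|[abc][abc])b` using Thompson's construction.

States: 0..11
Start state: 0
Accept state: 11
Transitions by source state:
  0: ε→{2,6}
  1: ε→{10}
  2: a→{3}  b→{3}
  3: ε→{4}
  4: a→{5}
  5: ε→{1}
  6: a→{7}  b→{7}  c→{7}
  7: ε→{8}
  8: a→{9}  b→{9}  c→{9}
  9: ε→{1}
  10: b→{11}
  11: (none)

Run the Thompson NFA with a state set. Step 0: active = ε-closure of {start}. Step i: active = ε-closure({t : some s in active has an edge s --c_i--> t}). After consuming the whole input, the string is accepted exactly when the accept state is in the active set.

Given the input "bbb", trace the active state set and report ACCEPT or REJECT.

S₀ = ε-closure({0}) = {0,2,6}
'b' @ 1: {3,4,7,8}
'b' @ 2: {1,9,10}
'b' @ 3: {11}  [accepting]
end set {11} — state 11 in

Answer: ACCEPT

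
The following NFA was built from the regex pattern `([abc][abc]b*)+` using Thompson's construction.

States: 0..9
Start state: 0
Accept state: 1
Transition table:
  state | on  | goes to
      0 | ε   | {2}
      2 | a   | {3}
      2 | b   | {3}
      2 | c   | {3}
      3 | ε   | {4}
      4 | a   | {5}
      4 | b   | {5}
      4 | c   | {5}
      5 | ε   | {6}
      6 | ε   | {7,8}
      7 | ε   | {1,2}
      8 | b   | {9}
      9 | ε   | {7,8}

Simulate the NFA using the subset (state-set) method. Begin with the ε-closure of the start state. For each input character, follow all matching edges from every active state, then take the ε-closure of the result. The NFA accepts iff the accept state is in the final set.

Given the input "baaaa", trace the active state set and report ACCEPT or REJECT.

S₀ = ε-closure({0}) = {0,2}
'b' @ 1: {3,4}
'a' @ 2: {1,2,5,6,7,8}  ✓accept
'a' @ 3: {3,4}
'a' @ 4: {1,2,5,6,7,8}  ✓accept
'a' @ 5: {3,4}
after full input: {3,4}  (accept=1 not in)

Answer: REJECT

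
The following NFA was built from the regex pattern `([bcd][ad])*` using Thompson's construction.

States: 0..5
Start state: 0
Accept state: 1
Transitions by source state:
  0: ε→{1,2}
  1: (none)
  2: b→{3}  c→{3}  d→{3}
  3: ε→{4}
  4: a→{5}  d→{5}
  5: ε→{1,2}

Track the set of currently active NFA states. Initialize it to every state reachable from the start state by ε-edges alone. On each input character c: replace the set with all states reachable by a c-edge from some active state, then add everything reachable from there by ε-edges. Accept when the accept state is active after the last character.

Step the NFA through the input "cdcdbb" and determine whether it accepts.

Answer: REJECT

Derivation:
S₀ = ε-closure({0}) = {0,1,2}
'c' @ 1: {3,4}
'd' @ 2: {1,2,5}  [accepting]
'c' @ 3: {3,4}
'd' @ 4: {1,2,5}  [accepting]
'b' @ 5: {3,4}
'b' @ 6: {}  — state set empty
end set {} — state 1 not in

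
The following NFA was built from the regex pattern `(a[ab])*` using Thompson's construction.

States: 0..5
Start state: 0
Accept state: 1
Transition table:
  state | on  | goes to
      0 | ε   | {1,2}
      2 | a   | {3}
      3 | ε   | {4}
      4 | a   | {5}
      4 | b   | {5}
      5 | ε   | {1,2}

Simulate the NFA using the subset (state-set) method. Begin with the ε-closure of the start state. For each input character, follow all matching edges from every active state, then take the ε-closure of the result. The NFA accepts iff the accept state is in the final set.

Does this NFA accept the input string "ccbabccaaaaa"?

Answer: REJECT

Trace:
initial (ε-close {0}): {0,1,2}
'c' @ 1: {}  — no active states
rest 'cbabccaaaaa' ignored (set empty)
end set {} — state 1 not in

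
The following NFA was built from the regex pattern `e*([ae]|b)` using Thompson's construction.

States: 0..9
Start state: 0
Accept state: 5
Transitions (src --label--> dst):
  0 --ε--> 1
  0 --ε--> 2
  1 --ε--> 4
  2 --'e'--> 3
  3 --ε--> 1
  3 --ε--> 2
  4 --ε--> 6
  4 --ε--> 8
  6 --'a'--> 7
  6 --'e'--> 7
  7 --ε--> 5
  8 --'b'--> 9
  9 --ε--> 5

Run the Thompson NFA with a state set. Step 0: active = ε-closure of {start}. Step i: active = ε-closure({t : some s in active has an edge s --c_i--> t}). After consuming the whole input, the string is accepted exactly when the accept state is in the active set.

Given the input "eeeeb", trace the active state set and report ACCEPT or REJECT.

Answer: ACCEPT

Derivation:
start: ε-closure({0}) = {0,1,2,4,6,8}
'e' @ 1: {1,2,3,4,5,6,7,8}  (accept∈set)
'e' @ 2: {1,2,3,4,5,6,7,8}  (accept∈set)
'e' @ 3: {1,2,3,4,5,6,7,8}  (accept∈set)
'e' @ 4: {1,2,3,4,5,6,7,8}  (accept∈set)
'b' @ 5: {5,9}  (accept∈set)
after full input: {5,9}  (accept=5 in)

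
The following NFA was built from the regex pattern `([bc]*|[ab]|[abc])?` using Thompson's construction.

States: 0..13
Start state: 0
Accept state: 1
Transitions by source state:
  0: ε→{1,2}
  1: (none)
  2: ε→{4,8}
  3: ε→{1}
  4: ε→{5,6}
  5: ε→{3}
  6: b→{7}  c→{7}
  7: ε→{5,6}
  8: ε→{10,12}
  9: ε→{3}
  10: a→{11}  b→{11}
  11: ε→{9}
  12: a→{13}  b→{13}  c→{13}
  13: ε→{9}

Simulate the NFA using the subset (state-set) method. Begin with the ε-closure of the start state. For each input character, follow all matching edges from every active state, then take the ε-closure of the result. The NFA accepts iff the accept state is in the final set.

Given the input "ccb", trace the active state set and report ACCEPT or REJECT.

initial (ε-close {0}): {0,1,2,3,4,5,6,8,10,12}
'c' @ 1: {1,3,5,6,7,9,13}  (accept∈set)
'c' @ 2: {1,3,5,6,7}  (accept∈set)
'b' @ 3: {1,3,5,6,7}  (accept∈set)
end set {1,3,5,6,7} — state 1 in

Answer: ACCEPT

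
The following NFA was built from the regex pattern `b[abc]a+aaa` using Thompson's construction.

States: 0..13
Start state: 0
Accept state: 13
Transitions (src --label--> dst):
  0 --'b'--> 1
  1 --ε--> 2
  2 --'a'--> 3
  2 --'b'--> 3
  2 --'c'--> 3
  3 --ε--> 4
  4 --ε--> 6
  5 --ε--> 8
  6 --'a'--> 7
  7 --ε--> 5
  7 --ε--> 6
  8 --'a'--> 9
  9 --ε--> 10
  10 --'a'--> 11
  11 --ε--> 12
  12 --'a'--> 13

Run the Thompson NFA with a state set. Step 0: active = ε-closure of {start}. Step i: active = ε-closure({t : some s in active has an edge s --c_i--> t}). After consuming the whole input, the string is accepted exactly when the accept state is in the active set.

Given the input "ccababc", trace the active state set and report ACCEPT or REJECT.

start: ε-closure({0}) = {0}
'c' @ 1: {}  — state set empty
rest 'cababc' ignored (set empty)
end set {} — state 13 not in

Answer: REJECT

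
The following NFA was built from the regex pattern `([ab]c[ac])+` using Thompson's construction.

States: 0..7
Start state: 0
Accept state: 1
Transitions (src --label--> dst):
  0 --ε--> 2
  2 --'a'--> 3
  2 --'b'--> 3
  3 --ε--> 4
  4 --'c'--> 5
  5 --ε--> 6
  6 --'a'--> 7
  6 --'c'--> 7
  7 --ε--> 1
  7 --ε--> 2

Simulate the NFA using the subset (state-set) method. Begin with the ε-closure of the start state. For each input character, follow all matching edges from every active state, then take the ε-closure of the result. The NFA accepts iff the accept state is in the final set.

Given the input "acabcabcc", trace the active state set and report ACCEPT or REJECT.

Answer: ACCEPT

Steps:
start: ε-closure({0}) = {0,2}
'a' @ 1: {3,4}
'c' @ 2: {5,6}
'a' @ 3: {1,2,7}  (accept∈set)
'b' @ 4: {3,4}
'c' @ 5: {5,6}
'a' @ 6: {1,2,7}  (accept∈set)
'b' @ 7: {3,4}
'c' @ 8: {5,6}
'c' @ 9: {1,2,7}  (accept∈set)
after full input: {1,2,7}  (accept=1 in)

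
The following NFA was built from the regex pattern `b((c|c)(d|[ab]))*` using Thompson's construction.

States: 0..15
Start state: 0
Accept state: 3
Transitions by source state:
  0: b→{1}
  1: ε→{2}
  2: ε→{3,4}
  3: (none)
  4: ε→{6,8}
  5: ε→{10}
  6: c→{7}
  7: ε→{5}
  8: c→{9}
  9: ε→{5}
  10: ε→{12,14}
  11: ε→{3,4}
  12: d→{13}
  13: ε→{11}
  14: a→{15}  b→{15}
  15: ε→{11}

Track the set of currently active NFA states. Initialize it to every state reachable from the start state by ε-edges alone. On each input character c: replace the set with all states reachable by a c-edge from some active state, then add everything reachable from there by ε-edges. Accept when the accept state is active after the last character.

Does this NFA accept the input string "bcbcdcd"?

Answer: ACCEPT

Trace:
initial (ε-close {0}): {0}
'b' @ 1: {1,2,3,4,6,8}  [accepting]
'c' @ 2: {5,7,9,10,12,14}
'b' @ 3: {3,4,6,8,11,15}  [accepting]
'c' @ 4: {5,7,9,10,12,14}
'd' @ 5: {3,4,6,8,11,13}  [accepting]
'c' @ 6: {5,7,9,10,12,14}
'd' @ 7: {3,4,6,8,11,13}  [accepting]
after full input: {3,4,6,8,11,13}  (accept=3 in)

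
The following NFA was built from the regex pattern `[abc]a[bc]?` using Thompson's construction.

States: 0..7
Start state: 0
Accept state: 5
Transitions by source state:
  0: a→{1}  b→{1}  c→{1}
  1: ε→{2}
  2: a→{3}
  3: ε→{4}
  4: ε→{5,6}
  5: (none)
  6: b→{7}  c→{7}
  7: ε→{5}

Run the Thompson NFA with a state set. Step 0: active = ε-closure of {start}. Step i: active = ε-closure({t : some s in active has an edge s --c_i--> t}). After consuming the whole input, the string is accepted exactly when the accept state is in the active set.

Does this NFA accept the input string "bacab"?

Answer: REJECT

Steps:
S₀ = ε-closure({0}) = {0}
'b' @ 1: {1,2}
'a' @ 2: {3,4,5,6}  ✓accept
'c' @ 3: {5,7}  ✓accept
'a' @ 4: {}  — state set empty
rest 'b' ignored (set empty)
after full input: {}  (accept=5 not in)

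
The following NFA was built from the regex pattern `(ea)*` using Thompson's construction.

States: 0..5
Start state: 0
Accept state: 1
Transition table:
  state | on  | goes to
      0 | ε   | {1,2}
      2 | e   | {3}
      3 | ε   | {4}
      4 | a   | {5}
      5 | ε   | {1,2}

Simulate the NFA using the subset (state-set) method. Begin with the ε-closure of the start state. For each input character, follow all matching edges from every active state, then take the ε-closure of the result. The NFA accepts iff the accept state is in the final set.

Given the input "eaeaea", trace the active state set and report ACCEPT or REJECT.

Answer: ACCEPT

Derivation:
S₀ = ε-closure({0}) = {0,1,2}
'e' @ 1: {3,4}
'a' @ 2: {1,2,5}  (accept∈set)
'e' @ 3: {3,4}
'a' @ 4: {1,2,5}  (accept∈set)
'e' @ 5: {3,4}
'a' @ 6: {1,2,5}  (accept∈set)
end set {1,2,5} — state 1 in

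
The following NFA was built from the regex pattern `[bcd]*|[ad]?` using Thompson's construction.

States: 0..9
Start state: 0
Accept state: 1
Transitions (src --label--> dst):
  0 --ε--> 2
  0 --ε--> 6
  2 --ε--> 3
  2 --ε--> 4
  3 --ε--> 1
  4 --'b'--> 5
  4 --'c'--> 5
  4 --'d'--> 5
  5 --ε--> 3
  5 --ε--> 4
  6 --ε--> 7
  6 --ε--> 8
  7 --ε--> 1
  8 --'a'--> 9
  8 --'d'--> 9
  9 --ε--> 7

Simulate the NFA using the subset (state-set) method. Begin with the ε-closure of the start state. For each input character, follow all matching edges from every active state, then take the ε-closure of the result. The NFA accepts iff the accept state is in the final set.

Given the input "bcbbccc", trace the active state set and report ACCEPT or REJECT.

Answer: ACCEPT

Steps:
S₀ = ε-closure({0}) = {0,1,2,3,4,6,7,8}
'b' @ 1: {1,3,4,5}  ✓accept
'c' @ 2: {1,3,4,5}  ✓accept
'b' @ 3: {1,3,4,5}  ✓accept
'b' @ 4: {1,3,4,5}  ✓accept
'c' @ 5: {1,3,4,5}  ✓accept
'c' @ 6: {1,3,4,5}  ✓accept
'c' @ 7: {1,3,4,5}  ✓accept
after full input: {1,3,4,5}  (accept=1 in)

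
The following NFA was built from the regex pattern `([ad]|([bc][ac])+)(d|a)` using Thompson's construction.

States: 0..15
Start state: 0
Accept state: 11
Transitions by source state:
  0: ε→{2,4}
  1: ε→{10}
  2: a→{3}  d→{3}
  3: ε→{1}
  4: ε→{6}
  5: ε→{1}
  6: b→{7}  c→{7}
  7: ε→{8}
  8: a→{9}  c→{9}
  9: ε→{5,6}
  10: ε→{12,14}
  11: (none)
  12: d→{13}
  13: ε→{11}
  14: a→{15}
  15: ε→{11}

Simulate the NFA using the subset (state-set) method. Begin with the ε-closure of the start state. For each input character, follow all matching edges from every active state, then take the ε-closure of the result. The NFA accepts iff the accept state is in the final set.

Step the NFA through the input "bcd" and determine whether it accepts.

S₀ = ε-closure({0}) = {0,2,4,6}
'b' @ 1: {7,8}
'c' @ 2: {1,5,6,9,10,12,14}
'd' @ 3: {11,13}  [accepting]
after full input: {11,13}  (accept=11 in)

Answer: ACCEPT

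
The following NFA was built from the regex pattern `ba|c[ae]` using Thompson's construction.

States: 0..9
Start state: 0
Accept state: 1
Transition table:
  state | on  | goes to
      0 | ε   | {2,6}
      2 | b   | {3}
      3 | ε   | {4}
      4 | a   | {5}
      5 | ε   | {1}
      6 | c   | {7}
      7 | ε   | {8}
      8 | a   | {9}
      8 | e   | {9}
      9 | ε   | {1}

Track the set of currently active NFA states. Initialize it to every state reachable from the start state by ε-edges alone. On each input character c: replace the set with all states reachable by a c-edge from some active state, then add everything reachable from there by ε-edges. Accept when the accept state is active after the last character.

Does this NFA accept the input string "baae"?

Answer: REJECT

Derivation:
initial (ε-close {0}): {0,2,6}
'b' @ 1: {3,4}
'a' @ 2: {1,5}  [accepting]
'a' @ 3: {}  — no active states
rest 'e' ignored (set empty)
final: {}; accept 1 not in set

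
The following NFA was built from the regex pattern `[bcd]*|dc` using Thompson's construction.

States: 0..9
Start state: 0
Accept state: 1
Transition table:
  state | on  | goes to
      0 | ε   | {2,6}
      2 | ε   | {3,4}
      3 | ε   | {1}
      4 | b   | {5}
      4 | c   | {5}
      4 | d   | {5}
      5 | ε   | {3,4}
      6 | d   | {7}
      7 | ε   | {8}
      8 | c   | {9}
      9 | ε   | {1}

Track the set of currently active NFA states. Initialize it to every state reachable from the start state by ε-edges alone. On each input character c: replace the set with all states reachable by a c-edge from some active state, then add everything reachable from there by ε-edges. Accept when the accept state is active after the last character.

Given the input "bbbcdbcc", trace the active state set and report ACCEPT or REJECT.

initial (ε-close {0}): {0,1,2,3,4,6}
'b' @ 1: {1,3,4,5}  (accept∈set)
'b' @ 2: {1,3,4,5}  (accept∈set)
'b' @ 3: {1,3,4,5}  (accept∈set)
'c' @ 4: {1,3,4,5}  (accept∈set)
'd' @ 5: {1,3,4,5}  (accept∈set)
'b' @ 6: {1,3,4,5}  (accept∈set)
'c' @ 7: {1,3,4,5}  (accept∈set)
'c' @ 8: {1,3,4,5}  (accept∈set)
final: {1,3,4,5}; accept 1 in set

Answer: ACCEPT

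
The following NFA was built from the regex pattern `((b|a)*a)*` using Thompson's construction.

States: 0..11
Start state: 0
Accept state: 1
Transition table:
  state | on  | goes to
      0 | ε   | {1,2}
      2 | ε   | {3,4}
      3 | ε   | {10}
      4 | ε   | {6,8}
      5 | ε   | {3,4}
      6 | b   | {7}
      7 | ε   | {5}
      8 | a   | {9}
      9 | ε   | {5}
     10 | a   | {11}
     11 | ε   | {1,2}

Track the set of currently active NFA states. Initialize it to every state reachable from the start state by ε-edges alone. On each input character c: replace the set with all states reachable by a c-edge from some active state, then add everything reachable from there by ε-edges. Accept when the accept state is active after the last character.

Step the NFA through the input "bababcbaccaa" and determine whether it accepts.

Answer: REJECT

Steps:
start: ε-closure({0}) = {0,1,2,3,4,6,8,10}
'b' @ 1: {3,4,5,6,7,8,10}
'a' @ 2: {1,2,3,4,5,6,8,9,10,11}  ✓accept
'b' @ 3: {3,4,5,6,7,8,10}
'a' @ 4: {1,2,3,4,5,6,8,9,10,11}  ✓accept
'b' @ 5: {3,4,5,6,7,8,10}
'c' @ 6: {}  — state set empty
rest 'baccaa' ignored (set empty)
end set {} — state 1 not in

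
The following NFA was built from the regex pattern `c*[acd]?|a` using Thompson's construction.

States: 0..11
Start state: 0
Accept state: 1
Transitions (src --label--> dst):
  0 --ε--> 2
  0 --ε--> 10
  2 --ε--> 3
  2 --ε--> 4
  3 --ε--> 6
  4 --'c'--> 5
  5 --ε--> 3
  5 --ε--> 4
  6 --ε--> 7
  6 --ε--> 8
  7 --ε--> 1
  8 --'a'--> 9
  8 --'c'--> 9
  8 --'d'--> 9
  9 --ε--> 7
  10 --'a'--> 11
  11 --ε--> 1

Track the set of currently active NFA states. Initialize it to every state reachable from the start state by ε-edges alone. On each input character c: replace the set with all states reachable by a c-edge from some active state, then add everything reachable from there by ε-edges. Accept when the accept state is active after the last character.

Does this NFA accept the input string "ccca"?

start: ε-closure({0}) = {0,1,2,3,4,6,7,8,10}
'c' @ 1: {1,3,4,5,6,7,8,9}  (accept∈set)
'c' @ 2: {1,3,4,5,6,7,8,9}  (accept∈set)
'c' @ 3: {1,3,4,5,6,7,8,9}  (accept∈set)
'a' @ 4: {1,7,9}  (accept∈set)
final: {1,7,9}; accept 1 in set

Answer: ACCEPT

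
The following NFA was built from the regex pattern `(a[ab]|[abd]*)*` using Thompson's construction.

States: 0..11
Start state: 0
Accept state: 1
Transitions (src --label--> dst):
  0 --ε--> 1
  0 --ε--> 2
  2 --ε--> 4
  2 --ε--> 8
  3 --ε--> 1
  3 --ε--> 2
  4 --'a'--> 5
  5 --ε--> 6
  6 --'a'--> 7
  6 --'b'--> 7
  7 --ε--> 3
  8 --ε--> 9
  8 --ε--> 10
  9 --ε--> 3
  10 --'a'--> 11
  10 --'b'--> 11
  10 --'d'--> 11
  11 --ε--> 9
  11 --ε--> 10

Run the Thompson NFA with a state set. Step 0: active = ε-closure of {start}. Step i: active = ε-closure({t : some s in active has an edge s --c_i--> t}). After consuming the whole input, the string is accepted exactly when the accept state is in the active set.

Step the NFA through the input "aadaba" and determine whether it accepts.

Answer: ACCEPT

Trace:
initial (ε-close {0}): {0,1,2,3,4,8,9,10}
'a' @ 1: {1,2,3,4,5,6,8,9,10,11}  [accepting]
'a' @ 2: {1,2,3,4,5,6,7,8,9,10,11}  [accepting]
'd' @ 3: {1,2,3,4,8,9,10,11}  [accepting]
'a' @ 4: {1,2,3,4,5,6,8,9,10,11}  [accepting]
'b' @ 5: {1,2,3,4,7,8,9,10,11}  [accepting]
'a' @ 6: {1,2,3,4,5,6,8,9,10,11}  [accepting]
final: {1,2,3,4,5,6,8,9,10,11}; accept 1 in set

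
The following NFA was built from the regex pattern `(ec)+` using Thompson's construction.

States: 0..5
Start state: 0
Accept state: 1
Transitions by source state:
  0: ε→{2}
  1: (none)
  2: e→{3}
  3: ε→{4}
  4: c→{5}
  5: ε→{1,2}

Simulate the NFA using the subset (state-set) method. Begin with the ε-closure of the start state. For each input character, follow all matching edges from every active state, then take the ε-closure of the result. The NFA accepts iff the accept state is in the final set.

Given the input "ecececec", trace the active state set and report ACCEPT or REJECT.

start: ε-closure({0}) = {0,2}
'e' @ 1: {3,4}
'c' @ 2: {1,2,5}  (accept∈set)
'e' @ 3: {3,4}
'c' @ 4: {1,2,5}  (accept∈set)
'e' @ 5: {3,4}
'c' @ 6: {1,2,5}  (accept∈set)
'e' @ 7: {3,4}
'c' @ 8: {1,2,5}  (accept∈set)
after full input: {1,2,5}  (accept=1 in)

Answer: ACCEPT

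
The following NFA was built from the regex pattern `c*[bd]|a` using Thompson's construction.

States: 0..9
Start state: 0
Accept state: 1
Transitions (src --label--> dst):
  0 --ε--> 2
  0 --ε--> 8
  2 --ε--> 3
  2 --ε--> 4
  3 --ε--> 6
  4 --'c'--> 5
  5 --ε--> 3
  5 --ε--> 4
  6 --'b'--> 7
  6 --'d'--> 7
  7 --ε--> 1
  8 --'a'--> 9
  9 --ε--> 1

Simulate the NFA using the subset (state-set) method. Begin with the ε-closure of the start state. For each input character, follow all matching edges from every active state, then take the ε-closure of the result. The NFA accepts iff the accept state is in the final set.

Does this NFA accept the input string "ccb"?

Answer: ACCEPT

Derivation:
initial (ε-close {0}): {0,2,3,4,6,8}
'c' @ 1: {3,4,5,6}
'c' @ 2: {3,4,5,6}
'b' @ 3: {1,7}  ✓accept
end set {1,7} — state 1 in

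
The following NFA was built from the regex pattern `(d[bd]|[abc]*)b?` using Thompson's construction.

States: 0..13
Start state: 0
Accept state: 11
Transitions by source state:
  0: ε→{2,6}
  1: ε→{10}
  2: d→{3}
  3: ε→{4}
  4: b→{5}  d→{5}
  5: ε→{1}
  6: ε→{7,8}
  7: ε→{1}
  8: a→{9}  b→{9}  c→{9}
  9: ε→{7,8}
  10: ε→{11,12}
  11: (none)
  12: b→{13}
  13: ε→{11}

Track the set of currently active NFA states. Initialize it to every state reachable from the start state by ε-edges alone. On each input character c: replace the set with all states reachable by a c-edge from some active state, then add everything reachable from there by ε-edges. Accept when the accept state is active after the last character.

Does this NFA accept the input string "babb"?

initial (ε-close {0}): {0,1,2,6,7,8,10,11,12}
'b' @ 1: {1,7,8,9,10,11,12,13}  ✓accept
'a' @ 2: {1,7,8,9,10,11,12}  ✓accept
'b' @ 3: {1,7,8,9,10,11,12,13}  ✓accept
'b' @ 4: {1,7,8,9,10,11,12,13}  ✓accept
final: {1,7,8,9,10,11,12,13}; accept 11 in set

Answer: ACCEPT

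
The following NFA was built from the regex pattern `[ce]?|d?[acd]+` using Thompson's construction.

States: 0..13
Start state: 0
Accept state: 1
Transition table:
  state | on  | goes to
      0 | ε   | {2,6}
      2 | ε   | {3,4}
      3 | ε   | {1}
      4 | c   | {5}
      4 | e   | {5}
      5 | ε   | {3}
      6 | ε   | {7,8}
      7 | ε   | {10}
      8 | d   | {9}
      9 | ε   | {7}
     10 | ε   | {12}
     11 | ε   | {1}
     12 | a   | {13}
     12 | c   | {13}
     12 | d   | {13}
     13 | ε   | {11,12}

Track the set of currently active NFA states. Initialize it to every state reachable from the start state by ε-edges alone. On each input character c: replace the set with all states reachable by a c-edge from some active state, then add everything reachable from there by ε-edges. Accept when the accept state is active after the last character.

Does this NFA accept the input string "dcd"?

Answer: ACCEPT

Trace:
S₀ = ε-closure({0}) = {0,1,2,3,4,6,7,8,10,12}
'd' @ 1: {1,7,9,10,11,12,13}  ✓accept
'c' @ 2: {1,11,12,13}  ✓accept
'd' @ 3: {1,11,12,13}  ✓accept
final: {1,11,12,13}; accept 1 in set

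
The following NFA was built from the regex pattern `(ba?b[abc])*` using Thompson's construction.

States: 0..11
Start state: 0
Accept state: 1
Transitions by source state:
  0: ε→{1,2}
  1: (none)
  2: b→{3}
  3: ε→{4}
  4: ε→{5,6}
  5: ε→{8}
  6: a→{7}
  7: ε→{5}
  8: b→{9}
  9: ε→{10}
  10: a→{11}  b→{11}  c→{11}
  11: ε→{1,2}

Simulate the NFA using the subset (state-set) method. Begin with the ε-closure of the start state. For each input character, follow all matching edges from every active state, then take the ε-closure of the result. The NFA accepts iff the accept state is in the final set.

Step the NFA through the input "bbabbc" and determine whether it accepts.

S₀ = ε-closure({0}) = {0,1,2}
'b' @ 1: {3,4,5,6,8}
'b' @ 2: {9,10}
'a' @ 3: {1,2,11}  (accept∈set)
'b' @ 4: {3,4,5,6,8}
'b' @ 5: {9,10}
'c' @ 6: {1,2,11}  (accept∈set)
final: {1,2,11}; accept 1 in set

Answer: ACCEPT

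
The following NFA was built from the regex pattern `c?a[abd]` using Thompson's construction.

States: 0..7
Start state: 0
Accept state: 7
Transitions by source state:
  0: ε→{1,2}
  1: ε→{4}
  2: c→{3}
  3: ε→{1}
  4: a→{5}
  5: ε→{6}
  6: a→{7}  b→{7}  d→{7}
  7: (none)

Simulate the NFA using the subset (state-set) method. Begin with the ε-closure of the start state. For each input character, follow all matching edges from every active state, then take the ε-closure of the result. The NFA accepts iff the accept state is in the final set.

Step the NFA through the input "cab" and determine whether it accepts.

Answer: ACCEPT

Derivation:
initial (ε-close {0}): {0,1,2,4}
'c' @ 1: {1,3,4}
'a' @ 2: {5,6}
'b' @ 3: {7}  [accepting]
after full input: {7}  (accept=7 in)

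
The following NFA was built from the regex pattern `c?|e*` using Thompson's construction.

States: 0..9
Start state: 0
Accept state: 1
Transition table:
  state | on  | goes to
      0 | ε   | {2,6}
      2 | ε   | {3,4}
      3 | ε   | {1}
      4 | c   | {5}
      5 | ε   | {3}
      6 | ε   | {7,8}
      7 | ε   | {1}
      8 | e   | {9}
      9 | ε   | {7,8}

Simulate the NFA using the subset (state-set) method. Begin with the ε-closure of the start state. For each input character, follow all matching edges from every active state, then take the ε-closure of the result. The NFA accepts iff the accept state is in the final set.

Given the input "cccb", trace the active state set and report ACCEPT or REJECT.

S₀ = ε-closure({0}) = {0,1,2,3,4,6,7,8}
'c' @ 1: {1,3,5}  ✓accept
'c' @ 2: {}  — no active states
rest 'cb' ignored (set empty)
end set {} — state 1 not in

Answer: REJECT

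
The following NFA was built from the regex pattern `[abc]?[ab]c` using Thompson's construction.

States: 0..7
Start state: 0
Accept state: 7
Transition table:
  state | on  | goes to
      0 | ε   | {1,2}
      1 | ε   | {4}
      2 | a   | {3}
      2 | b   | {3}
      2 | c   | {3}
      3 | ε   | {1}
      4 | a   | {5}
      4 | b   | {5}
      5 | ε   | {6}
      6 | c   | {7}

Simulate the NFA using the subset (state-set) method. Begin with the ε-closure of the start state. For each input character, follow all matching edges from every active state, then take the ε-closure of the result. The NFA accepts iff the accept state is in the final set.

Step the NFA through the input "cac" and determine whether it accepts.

S₀ = ε-closure({0}) = {0,1,2,4}
'c' @ 1: {1,3,4}
'a' @ 2: {5,6}
'c' @ 3: {7}  [accepting]
final: {7}; accept 7 in set

Answer: ACCEPT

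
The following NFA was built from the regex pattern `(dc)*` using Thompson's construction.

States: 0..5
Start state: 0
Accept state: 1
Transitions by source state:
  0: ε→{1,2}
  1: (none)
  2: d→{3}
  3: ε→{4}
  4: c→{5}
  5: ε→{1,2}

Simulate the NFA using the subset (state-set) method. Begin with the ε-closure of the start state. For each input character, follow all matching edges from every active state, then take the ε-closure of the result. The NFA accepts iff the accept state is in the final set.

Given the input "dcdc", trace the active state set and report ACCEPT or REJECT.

Answer: ACCEPT

Derivation:
initial (ε-close {0}): {0,1,2}
'd' @ 1: {3,4}
'c' @ 2: {1,2,5}  [accepting]
'd' @ 3: {3,4}
'c' @ 4: {1,2,5}  [accepting]
final: {1,2,5}; accept 1 in set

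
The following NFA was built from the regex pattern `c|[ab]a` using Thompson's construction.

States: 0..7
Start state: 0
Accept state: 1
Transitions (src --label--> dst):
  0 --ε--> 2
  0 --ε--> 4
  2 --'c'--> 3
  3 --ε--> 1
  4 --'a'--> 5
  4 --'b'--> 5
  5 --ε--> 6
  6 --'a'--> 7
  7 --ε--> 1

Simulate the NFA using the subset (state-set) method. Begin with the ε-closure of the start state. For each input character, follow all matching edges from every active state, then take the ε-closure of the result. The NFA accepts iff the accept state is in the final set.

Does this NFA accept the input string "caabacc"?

S₀ = ε-closure({0}) = {0,2,4}
'c' @ 1: {1,3}  ✓accept
'a' @ 2: {}  — no active states
rest 'abacc' ignored (set empty)
final: {}; accept 1 not in set

Answer: REJECT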